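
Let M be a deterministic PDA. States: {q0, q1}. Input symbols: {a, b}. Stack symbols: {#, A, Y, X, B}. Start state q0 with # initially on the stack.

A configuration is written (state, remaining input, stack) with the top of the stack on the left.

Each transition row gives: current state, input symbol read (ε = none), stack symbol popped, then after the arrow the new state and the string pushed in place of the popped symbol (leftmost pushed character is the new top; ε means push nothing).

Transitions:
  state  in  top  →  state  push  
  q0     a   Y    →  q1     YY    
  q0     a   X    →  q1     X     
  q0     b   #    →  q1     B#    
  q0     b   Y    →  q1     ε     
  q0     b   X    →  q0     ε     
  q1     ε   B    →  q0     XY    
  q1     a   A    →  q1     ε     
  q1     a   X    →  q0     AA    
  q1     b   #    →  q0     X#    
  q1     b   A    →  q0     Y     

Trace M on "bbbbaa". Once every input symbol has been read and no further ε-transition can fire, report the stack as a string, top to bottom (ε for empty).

AA#

(q0, bbbbaa, #) ⊢ (q1, bbbaa, B#) ⊢ (q0, bbbaa, XY#) ⊢ (q0, bbaa, Y#) ⊢ (q1, baa, #) ⊢ (q0, aa, X#) ⊢ (q1, a, X#) ⊢ (q0, ε, AA#)
All input consumed in state q0 with stack AA#.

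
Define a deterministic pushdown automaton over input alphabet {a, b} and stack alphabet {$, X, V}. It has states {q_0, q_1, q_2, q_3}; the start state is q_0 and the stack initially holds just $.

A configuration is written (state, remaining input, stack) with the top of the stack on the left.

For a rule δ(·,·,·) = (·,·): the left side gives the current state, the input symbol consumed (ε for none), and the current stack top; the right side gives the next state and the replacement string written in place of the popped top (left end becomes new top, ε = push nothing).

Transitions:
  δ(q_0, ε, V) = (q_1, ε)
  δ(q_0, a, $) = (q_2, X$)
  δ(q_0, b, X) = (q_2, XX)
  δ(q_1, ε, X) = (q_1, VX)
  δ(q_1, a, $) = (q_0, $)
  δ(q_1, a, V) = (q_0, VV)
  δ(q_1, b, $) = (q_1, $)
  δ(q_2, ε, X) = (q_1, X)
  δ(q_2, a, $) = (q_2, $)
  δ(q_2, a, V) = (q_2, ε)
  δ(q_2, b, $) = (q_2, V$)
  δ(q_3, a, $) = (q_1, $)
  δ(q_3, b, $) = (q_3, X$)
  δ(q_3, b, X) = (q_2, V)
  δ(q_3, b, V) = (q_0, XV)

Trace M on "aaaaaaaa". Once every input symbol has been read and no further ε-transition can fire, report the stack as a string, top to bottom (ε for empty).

VX$

(q_0, aaaaaaaa, $)
  read a, top $: go to q_2, push X$ → (q_2, aaaaaaa, X$)
  ε-move, top X: go to q_1, push X → (q_1, aaaaaaa, X$)
  ε-move, top X: go to q_1, push VX → (q_1, aaaaaaa, VX$)
  read a, top V: go to q_0, push VV → (q_0, aaaaaa, VVX$)
  ε-move, top V: go to q_1, push ε → (q_1, aaaaaa, VX$)
  read a, top V: go to q_0, push VV → (q_0, aaaaa, VVX$)
  ε-move, top V: go to q_1, push ε → (q_1, aaaaa, VX$)
  read a, top V: go to q_0, push VV → (q_0, aaaa, VVX$)
  ε-move, top V: go to q_1, push ε → (q_1, aaaa, VX$)
  read a, top V: go to q_0, push VV → (q_0, aaa, VVX$)
  ε-move, top V: go to q_1, push ε → (q_1, aaa, VX$)
  read a, top V: go to q_0, push VV → (q_0, aa, VVX$)
  ε-move, top V: go to q_1, push ε → (q_1, aa, VX$)
  read a, top V: go to q_0, push VV → (q_0, a, VVX$)
  ε-move, top V: go to q_1, push ε → (q_1, a, VX$)
  read a, top V: go to q_0, push VV → (q_0, ε, VVX$)
  ε-move, top V: go to q_1, push ε → (q_1, ε, VX$)
All input consumed in state q_1 with stack VX$.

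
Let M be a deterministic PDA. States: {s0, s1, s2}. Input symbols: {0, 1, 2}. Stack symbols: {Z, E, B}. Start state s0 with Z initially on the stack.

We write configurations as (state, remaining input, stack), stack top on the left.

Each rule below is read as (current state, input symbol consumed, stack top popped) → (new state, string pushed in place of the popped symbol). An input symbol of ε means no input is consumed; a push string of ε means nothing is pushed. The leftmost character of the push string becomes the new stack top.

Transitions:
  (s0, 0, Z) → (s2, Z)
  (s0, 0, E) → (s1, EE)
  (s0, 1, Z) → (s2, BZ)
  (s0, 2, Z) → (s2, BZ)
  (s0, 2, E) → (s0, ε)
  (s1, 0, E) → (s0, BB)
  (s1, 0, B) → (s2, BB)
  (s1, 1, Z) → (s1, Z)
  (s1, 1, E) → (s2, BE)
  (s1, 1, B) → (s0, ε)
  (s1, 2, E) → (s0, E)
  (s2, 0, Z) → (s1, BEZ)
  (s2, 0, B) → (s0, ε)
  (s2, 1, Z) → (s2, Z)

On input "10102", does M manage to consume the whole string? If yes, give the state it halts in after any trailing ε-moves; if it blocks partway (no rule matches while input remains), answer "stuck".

(s0, 10102, Z)
  read 1, top Z: go to s2, push BZ → (s2, 0102, BZ)
  read 0, top B: go to s0, push ε → (s0, 102, Z)
  read 1, top Z: go to s2, push BZ → (s2, 02, BZ)
  read 0, top B: go to s0, push ε → (s0, 2, Z)
  read 2, top Z: go to s2, push BZ → (s2, ε, BZ)
All input consumed; M is in state s2.

s2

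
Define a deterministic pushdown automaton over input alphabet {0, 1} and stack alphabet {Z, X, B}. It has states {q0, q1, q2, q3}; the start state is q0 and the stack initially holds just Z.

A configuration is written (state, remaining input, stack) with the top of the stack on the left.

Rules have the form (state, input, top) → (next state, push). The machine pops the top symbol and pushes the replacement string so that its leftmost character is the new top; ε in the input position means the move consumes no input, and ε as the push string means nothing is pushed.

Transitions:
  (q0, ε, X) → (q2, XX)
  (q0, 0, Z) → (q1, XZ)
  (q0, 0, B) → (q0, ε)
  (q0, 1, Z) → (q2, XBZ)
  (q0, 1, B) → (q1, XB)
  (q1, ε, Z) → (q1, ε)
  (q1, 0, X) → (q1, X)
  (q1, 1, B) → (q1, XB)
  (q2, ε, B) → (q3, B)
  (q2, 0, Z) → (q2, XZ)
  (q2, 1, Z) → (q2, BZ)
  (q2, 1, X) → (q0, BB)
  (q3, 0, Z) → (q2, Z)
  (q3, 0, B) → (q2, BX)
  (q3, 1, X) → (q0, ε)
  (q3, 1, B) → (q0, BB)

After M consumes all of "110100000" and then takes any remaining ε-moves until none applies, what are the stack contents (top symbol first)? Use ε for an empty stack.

(q0, 110100000, Z) ⊢ (q2, 10100000, XBZ) ⊢ (q0, 0100000, BBBZ) ⊢ (q0, 100000, BBZ) ⊢ (q1, 00000, XBBZ) ⊢ (q1, 0000, XBBZ) ⊢ (q1, 000, XBBZ) ⊢ (q1, 00, XBBZ) ⊢ (q1, 0, XBBZ) ⊢ (q1, ε, XBBZ)
All input consumed in state q1 with stack XBBZ.

XBBZ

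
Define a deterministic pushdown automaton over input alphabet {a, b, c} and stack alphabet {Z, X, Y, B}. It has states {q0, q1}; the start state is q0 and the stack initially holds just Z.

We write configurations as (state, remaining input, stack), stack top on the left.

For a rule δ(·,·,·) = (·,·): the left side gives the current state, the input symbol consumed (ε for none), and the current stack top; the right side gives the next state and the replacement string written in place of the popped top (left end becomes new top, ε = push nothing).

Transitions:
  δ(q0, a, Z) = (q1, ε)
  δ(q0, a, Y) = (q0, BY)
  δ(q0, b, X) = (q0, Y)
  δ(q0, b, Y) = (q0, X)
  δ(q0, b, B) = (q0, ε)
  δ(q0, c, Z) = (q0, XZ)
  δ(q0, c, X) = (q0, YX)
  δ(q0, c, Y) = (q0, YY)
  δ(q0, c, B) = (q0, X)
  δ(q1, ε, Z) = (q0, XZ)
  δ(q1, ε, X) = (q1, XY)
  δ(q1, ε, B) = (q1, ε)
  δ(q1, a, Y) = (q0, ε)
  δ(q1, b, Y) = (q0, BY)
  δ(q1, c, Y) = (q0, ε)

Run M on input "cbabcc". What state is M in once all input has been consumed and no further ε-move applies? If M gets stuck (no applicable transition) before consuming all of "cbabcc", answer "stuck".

q0

(q0, cbabcc, Z)
  read c, top Z: go to q0, push XZ → (q0, babcc, XZ)
  read b, top X: go to q0, push Y → (q0, abcc, YZ)
  read a, top Y: go to q0, push BY → (q0, bcc, BYZ)
  read b, top B: go to q0, push ε → (q0, cc, YZ)
  read c, top Y: go to q0, push YY → (q0, c, YYZ)
  read c, top Y: go to q0, push YY → (q0, ε, YYYZ)
All input consumed; M is in state q0.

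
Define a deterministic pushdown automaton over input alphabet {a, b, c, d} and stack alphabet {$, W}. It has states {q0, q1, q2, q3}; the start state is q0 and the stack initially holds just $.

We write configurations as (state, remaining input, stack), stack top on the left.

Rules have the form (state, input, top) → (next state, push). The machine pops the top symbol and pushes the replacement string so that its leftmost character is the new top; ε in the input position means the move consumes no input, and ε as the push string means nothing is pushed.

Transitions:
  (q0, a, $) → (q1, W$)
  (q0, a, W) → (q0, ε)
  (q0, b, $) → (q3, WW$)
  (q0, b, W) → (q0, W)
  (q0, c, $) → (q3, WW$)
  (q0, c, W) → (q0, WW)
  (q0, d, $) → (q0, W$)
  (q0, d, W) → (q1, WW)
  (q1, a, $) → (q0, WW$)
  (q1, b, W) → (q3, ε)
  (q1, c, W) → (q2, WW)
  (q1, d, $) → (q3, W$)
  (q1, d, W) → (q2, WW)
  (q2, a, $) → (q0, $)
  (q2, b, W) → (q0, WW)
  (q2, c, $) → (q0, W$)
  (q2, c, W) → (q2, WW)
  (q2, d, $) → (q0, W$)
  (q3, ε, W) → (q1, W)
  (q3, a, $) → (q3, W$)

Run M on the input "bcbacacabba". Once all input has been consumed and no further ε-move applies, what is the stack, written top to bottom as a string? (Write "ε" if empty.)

(q0, bcbacacabba, $) ⊢ (q3, cbacacabba, WW$) ⊢ (q1, cbacacabba, WW$) ⊢ (q2, bacacabba, WWW$) ⊢ (q0, acacabba, WWWW$) ⊢ (q0, cacabba, WWW$) ⊢ (q0, acabba, WWWW$) ⊢ (q0, cabba, WWW$) ⊢ (q0, abba, WWWW$) ⊢ (q0, bba, WWW$) ⊢ (q0, ba, WWW$) ⊢ (q0, a, WWW$) ⊢ (q0, ε, WW$)
All input consumed in state q0 with stack WW$.

WW$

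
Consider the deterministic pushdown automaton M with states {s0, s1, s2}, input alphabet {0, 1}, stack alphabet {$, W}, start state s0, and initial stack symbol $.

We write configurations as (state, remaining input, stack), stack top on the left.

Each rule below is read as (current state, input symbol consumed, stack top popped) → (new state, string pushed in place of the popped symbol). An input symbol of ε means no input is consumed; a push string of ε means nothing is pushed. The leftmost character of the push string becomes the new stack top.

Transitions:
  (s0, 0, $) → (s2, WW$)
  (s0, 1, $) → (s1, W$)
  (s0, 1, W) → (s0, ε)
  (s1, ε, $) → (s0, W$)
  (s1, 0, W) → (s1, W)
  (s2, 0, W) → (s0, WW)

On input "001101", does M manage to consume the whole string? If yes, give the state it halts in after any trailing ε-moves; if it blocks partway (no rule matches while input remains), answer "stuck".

stuck

(s0, 001101, $)
  read 0, top $: go to s2, push WW$ → (s2, 01101, WW$)
  read 0, top W: go to s0, push WW → (s0, 1101, WWW$)
  read 1, top W: go to s0, push ε → (s0, 101, WW$)
  read 1, top W: go to s0, push ε → (s0, 01, W$)
No transition for (s0, 0, top W); M blocks with input 01 remaining.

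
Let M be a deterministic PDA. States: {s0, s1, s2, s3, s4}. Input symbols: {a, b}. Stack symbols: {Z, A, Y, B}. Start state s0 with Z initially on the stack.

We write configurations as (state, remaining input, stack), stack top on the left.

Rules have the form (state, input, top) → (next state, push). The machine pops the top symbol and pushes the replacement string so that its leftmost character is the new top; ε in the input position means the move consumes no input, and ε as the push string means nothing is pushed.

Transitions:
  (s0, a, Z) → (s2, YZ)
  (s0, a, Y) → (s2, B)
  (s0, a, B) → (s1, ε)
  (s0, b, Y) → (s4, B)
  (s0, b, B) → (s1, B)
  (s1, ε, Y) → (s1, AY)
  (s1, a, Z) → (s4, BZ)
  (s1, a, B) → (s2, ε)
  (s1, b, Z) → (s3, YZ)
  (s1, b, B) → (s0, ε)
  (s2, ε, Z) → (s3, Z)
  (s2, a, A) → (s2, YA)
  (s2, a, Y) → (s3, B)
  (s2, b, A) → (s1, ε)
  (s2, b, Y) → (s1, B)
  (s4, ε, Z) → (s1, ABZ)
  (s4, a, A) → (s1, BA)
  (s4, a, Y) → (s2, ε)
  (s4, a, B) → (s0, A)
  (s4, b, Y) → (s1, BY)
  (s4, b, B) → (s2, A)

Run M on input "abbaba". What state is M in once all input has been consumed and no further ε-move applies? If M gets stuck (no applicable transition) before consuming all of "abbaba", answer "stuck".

(s0, abbaba, Z)
  read a, top Z: go to s2, push YZ → (s2, bbaba, YZ)
  read b, top Y: go to s1, push B → (s1, baba, BZ)
  read b, top B: go to s0, push ε → (s0, aba, Z)
  read a, top Z: go to s2, push YZ → (s2, ba, YZ)
  read b, top Y: go to s1, push B → (s1, a, BZ)
  read a, top B: go to s2, push ε → (s2, ε, Z)
  ε-move, top Z: go to s3, push Z → (s3, ε, Z)
All input consumed; M is in state s3.

s3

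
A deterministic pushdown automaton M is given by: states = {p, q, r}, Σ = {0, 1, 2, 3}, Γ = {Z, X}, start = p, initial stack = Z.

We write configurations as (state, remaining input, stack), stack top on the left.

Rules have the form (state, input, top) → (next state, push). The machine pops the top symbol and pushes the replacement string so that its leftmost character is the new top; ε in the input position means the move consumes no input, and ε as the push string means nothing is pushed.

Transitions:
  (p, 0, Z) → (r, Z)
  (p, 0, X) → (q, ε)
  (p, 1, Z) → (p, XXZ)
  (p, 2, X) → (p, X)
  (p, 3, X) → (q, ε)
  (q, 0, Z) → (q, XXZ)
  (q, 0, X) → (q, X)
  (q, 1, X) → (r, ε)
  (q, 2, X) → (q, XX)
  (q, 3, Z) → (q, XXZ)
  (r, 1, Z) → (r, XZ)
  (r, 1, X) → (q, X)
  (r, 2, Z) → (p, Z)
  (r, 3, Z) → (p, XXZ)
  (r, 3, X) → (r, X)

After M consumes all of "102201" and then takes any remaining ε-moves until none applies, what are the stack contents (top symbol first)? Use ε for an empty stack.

XXZ

(p, 102201, Z)
  read 1, top Z: go to p, push XXZ → (p, 02201, XXZ)
  read 0, top X: go to q, push ε → (q, 2201, XZ)
  read 2, top X: go to q, push XX → (q, 201, XXZ)
  read 2, top X: go to q, push XX → (q, 01, XXXZ)
  read 0, top X: go to q, push X → (q, 1, XXXZ)
  read 1, top X: go to r, push ε → (r, ε, XXZ)
All input consumed in state r with stack XXZ.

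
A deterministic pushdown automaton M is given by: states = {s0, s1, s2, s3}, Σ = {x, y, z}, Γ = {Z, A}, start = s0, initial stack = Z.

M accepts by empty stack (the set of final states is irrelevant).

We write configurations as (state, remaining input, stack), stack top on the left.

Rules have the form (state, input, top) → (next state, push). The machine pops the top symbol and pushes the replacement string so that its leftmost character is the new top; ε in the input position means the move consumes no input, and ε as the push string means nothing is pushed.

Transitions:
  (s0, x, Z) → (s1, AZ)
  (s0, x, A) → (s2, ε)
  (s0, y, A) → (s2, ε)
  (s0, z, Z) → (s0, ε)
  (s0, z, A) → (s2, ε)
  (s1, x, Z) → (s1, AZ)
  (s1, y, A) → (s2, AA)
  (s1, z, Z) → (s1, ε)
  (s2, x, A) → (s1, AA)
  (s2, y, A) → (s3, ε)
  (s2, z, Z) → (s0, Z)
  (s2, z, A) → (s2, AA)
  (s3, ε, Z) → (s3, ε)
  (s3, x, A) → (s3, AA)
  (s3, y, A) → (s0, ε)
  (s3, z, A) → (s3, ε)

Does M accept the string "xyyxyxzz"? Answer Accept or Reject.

(s0, xyyxyxzz, Z)
  read x, top Z: go to s1, push AZ → (s1, yyxyxzz, AZ)
  read y, top A: go to s2, push AA → (s2, yxyxzz, AAZ)
  read y, top A: go to s3, push ε → (s3, xyxzz, AZ)
  read x, top A: go to s3, push AA → (s3, yxzz, AAZ)
  read y, top A: go to s0, push ε → (s0, xzz, AZ)
  read x, top A: go to s2, push ε → (s2, zz, Z)
  read z, top Z: go to s0, push Z → (s0, z, Z)
  read z, top Z: go to s0, push ε → (s0, ε, ε)
All input consumed and the stack is empty.

Accept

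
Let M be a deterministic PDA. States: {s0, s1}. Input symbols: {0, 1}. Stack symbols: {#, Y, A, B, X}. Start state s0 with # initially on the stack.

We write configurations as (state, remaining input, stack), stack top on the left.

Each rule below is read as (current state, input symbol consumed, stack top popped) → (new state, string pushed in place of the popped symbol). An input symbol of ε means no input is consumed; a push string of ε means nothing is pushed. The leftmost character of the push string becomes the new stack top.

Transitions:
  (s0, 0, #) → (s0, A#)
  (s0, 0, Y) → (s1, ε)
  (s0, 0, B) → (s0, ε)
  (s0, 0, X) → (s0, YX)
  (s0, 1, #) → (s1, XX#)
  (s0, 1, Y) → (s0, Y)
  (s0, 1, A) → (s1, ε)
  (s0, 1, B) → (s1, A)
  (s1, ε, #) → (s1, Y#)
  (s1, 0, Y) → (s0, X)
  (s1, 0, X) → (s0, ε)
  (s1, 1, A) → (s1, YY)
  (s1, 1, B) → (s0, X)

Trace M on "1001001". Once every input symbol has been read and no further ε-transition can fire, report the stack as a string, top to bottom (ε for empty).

XX#

(s0, 1001001, #)
  read 1, top #: go to s1, push XX# → (s1, 001001, XX#)
  read 0, top X: go to s0, push ε → (s0, 01001, X#)
  read 0, top X: go to s0, push YX → (s0, 1001, YX#)
  read 1, top Y: go to s0, push Y → (s0, 001, YX#)
  read 0, top Y: go to s1, push ε → (s1, 01, X#)
  read 0, top X: go to s0, push ε → (s0, 1, #)
  read 1, top #: go to s1, push XX# → (s1, ε, XX#)
All input consumed in state s1 with stack XX#.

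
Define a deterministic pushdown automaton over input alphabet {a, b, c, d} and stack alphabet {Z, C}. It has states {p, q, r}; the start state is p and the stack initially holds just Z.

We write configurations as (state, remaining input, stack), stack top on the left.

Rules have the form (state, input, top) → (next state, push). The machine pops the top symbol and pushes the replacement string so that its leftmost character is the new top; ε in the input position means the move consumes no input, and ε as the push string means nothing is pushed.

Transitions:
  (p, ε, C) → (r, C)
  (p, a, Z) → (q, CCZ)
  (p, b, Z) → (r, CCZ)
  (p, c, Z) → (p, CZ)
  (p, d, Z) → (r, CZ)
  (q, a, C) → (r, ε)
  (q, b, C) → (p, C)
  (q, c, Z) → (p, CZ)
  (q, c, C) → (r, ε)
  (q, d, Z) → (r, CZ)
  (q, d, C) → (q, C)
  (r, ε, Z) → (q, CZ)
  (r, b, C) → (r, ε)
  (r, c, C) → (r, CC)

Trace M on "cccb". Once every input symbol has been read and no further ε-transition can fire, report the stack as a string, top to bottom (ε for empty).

CCZ

(p, cccb, Z)
  read c, top Z: go to p, push CZ → (p, ccb, CZ)
  ε-move, top C: go to r, push C → (r, ccb, CZ)
  read c, top C: go to r, push CC → (r, cb, CCZ)
  read c, top C: go to r, push CC → (r, b, CCCZ)
  read b, top C: go to r, push ε → (r, ε, CCZ)
All input consumed in state r with stack CCZ.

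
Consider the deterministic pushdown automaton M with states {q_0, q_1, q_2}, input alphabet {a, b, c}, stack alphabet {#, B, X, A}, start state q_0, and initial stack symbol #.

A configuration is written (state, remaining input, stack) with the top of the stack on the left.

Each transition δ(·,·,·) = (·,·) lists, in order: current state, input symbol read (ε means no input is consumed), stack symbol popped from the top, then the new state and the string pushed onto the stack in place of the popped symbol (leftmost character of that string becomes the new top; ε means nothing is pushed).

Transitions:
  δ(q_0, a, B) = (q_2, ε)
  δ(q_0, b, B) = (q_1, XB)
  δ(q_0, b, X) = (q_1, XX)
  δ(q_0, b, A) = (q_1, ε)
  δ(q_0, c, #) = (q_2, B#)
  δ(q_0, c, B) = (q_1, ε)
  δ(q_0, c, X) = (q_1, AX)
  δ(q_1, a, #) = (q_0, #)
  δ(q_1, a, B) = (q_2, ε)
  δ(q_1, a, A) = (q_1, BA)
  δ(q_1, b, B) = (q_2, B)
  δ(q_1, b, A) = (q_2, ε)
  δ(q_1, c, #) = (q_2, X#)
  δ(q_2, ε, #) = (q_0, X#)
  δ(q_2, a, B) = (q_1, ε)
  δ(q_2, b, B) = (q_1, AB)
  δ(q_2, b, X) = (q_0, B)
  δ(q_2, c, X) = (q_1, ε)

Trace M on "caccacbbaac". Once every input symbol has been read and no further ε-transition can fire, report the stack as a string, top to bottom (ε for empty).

(q_0, caccacbbaac, #)
  read c, top #: go to q_2, push B# → (q_2, accacbbaac, B#)
  read a, top B: go to q_1, push ε → (q_1, ccacbbaac, #)
  read c, top #: go to q_2, push X# → (q_2, cacbbaac, X#)
  read c, top X: go to q_1, push ε → (q_1, acbbaac, #)
  read a, top #: go to q_0, push # → (q_0, cbbaac, #)
  read c, top #: go to q_2, push B# → (q_2, bbaac, B#)
  read b, top B: go to q_1, push AB → (q_1, baac, AB#)
  read b, top A: go to q_2, push ε → (q_2, aac, B#)
  read a, top B: go to q_1, push ε → (q_1, ac, #)
  read a, top #: go to q_0, push # → (q_0, c, #)
  read c, top #: go to q_2, push B# → (q_2, ε, B#)
All input consumed in state q_2 with stack B#.

B#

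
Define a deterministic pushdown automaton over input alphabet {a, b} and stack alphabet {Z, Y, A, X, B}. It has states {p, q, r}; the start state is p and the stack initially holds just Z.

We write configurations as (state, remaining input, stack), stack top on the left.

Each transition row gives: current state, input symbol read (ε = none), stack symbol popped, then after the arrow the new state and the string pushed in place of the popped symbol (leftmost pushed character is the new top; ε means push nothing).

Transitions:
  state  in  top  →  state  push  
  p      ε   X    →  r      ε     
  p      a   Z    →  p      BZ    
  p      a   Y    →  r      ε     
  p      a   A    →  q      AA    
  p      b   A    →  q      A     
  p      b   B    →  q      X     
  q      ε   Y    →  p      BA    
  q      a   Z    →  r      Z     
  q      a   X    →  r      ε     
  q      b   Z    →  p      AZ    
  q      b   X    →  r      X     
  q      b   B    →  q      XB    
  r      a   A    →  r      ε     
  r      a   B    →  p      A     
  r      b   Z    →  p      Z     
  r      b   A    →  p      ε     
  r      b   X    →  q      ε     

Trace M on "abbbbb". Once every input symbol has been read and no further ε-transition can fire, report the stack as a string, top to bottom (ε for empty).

(p, abbbbb, Z) ⊢ (p, bbbbb, BZ) ⊢ (q, bbbb, XZ) ⊢ (r, bbb, XZ) ⊢ (q, bb, Z) ⊢ (p, b, AZ) ⊢ (q, ε, AZ)
All input consumed in state q with stack AZ.

AZ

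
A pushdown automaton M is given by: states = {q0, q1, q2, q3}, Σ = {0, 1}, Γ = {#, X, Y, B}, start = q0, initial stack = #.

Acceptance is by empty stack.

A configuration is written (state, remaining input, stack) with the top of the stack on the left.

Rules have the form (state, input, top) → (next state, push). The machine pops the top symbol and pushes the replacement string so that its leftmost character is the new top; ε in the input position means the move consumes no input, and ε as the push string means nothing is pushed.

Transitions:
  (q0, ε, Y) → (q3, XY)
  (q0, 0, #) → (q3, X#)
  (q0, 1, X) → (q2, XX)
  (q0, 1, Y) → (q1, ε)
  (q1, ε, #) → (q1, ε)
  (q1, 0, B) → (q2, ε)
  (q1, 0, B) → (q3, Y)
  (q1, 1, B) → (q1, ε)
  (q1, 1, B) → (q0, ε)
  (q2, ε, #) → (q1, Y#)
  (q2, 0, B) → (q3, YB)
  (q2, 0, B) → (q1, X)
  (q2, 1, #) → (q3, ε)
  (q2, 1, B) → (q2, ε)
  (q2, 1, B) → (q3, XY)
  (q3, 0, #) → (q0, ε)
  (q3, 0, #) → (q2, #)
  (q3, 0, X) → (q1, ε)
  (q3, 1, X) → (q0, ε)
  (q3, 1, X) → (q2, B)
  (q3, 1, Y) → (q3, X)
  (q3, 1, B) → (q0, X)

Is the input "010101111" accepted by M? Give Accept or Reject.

One accepting computation: (q0, 010101111, #) ⊢ (q3, 10101111, X#) ⊢ (q0, 0101111, #) ⊢ (q3, 101111, X#) ⊢ (q0, 01111, #) ⊢ (q3, 1111, X#) ⊢ (q2, 111, B#) ⊢ (q3, 11, XY#) ⊢ (q0, 1, Y#) ⊢ (q1, ε, #) ⊢ (q1, ε, ε)
All input consumed and the stack is empty.

Accept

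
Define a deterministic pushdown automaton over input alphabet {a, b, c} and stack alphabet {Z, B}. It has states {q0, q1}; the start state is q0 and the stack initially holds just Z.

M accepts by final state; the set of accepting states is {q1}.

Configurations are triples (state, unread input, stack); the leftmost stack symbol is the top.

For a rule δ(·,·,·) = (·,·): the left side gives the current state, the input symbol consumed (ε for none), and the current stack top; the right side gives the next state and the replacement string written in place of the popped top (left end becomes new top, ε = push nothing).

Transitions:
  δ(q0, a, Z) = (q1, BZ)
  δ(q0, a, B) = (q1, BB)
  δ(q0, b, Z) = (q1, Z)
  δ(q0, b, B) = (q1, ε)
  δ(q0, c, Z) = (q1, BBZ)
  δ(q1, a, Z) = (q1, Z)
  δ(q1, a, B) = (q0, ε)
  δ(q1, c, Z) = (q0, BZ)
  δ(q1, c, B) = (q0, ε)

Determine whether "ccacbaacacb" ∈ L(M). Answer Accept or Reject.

Accept

(q0, ccacbaacacb, Z) ⊢ (q1, cacbaacacb, BBZ) ⊢ (q0, acbaacacb, BZ) ⊢ (q1, cbaacacb, BBZ) ⊢ (q0, baacacb, BZ) ⊢ (q1, aacacb, Z) ⊢ (q1, acacb, Z) ⊢ (q1, cacb, Z) ⊢ (q0, acb, BZ) ⊢ (q1, cb, BBZ) ⊢ (q0, b, BZ) ⊢ (q1, ε, Z)
All input consumed; state q1 ∈ F.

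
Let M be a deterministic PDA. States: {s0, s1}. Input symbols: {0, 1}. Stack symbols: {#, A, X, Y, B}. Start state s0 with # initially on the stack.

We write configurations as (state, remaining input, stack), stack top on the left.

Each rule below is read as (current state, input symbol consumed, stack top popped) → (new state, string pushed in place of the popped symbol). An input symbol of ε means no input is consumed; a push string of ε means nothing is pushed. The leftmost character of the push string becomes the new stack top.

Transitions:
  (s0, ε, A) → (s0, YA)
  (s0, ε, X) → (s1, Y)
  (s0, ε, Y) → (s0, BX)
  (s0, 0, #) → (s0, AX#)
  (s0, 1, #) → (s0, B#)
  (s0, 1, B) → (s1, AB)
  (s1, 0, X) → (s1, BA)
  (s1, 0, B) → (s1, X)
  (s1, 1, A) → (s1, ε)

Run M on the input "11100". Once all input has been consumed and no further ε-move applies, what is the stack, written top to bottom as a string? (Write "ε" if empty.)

(s0, 11100, #)
  read 1, top #: go to s0, push B# → (s0, 1100, B#)
  read 1, top B: go to s1, push AB → (s1, 100, AB#)
  read 1, top A: go to s1, push ε → (s1, 00, B#)
  read 0, top B: go to s1, push X → (s1, 0, X#)
  read 0, top X: go to s1, push BA → (s1, ε, BA#)
All input consumed in state s1 with stack BA#.

BA#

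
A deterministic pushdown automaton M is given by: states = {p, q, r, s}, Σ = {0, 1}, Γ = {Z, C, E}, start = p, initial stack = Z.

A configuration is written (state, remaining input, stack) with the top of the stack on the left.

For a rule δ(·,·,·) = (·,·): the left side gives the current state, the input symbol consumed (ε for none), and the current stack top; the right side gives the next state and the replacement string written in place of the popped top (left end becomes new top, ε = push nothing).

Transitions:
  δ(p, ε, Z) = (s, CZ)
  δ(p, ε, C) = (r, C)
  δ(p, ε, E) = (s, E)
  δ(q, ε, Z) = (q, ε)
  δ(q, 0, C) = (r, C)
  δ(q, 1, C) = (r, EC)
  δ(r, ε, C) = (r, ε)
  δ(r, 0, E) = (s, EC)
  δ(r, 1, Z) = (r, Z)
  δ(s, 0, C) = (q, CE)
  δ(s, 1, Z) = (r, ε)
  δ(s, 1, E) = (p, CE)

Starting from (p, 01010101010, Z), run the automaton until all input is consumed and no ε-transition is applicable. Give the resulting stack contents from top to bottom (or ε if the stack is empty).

(p, 01010101010, Z)
  ε-move, top Z: go to s, push CZ → (s, 01010101010, CZ)
  read 0, top C: go to q, push CE → (q, 1010101010, CEZ)
  read 1, top C: go to r, push EC → (r, 010101010, ECEZ)
  read 0, top E: go to s, push EC → (s, 10101010, ECCEZ)
  read 1, top E: go to p, push CE → (p, 0101010, CECCEZ)
  ε-move, top C: go to r, push C → (r, 0101010, CECCEZ)
  ε-move, top C: go to r, push ε → (r, 0101010, ECCEZ)
  read 0, top E: go to s, push EC → (s, 101010, ECCCEZ)
  read 1, top E: go to p, push CE → (p, 01010, CECCCEZ)
  ε-move, top C: go to r, push C → (r, 01010, CECCCEZ)
  ε-move, top C: go to r, push ε → (r, 01010, ECCCEZ)
  read 0, top E: go to s, push EC → (s, 1010, ECCCCEZ)
  read 1, top E: go to p, push CE → (p, 010, CECCCCEZ)
  ε-move, top C: go to r, push C → (r, 010, CECCCCEZ)
  ε-move, top C: go to r, push ε → (r, 010, ECCCCEZ)
  read 0, top E: go to s, push EC → (s, 10, ECCCCCEZ)
  read 1, top E: go to p, push CE → (p, 0, CECCCCCEZ)
  ε-move, top C: go to r, push C → (r, 0, CECCCCCEZ)
  ε-move, top C: go to r, push ε → (r, 0, ECCCCCEZ)
  read 0, top E: go to s, push EC → (s, ε, ECCCCCCEZ)
All input consumed in state s with stack ECCCCCCEZ.

ECCCCCCEZ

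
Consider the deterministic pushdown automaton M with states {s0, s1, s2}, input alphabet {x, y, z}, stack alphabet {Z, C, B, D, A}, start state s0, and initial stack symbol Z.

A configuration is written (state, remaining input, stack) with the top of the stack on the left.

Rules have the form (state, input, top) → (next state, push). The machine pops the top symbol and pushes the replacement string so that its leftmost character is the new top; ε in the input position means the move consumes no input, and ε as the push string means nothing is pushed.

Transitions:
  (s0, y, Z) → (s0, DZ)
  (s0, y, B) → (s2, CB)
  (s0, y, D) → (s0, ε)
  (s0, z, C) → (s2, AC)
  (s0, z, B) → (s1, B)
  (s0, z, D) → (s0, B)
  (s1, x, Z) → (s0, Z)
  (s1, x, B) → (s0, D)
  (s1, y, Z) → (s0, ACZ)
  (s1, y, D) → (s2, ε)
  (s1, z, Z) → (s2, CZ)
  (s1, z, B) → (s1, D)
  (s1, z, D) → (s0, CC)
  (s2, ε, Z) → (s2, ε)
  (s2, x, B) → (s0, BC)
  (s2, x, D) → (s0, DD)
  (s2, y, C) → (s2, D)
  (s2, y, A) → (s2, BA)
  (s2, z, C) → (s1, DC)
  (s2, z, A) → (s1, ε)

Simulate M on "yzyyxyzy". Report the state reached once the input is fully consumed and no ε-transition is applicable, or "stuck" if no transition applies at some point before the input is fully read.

s2

(s0, yzyyxyzy, Z)
  read y, top Z: go to s0, push DZ → (s0, zyyxyzy, DZ)
  read z, top D: go to s0, push B → (s0, yyxyzy, BZ)
  read y, top B: go to s2, push CB → (s2, yxyzy, CBZ)
  read y, top C: go to s2, push D → (s2, xyzy, DBZ)
  read x, top D: go to s0, push DD → (s0, yzy, DDBZ)
  read y, top D: go to s0, push ε → (s0, zy, DBZ)
  read z, top D: go to s0, push B → (s0, y, BBZ)
  read y, top B: go to s2, push CB → (s2, ε, CBBZ)
All input consumed; M is in state s2.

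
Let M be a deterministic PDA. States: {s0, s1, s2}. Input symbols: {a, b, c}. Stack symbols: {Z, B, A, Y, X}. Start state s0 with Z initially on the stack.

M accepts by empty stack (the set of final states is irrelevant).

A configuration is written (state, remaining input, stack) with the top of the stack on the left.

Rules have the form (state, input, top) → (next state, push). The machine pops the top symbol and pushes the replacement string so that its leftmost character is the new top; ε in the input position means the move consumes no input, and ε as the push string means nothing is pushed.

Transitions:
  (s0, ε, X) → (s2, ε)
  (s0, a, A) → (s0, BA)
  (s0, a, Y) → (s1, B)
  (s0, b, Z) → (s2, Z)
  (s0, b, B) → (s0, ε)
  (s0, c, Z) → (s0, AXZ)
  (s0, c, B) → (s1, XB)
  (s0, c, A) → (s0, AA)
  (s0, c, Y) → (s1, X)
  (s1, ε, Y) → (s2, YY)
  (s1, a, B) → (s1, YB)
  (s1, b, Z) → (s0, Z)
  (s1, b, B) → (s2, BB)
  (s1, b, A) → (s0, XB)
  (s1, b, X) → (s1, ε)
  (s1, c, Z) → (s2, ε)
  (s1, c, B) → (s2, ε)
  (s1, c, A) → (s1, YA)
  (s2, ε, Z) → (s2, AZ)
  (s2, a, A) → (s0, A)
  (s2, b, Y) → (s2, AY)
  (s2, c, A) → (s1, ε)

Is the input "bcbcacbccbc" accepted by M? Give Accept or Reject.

(s0, bcbcacbccbc, Z)
  read b, top Z: go to s2, push Z → (s2, cbcacbccbc, Z)
  ε-move, top Z: go to s2, push AZ → (s2, cbcacbccbc, AZ)
  read c, top A: go to s1, push ε → (s1, bcacbccbc, Z)
  read b, top Z: go to s0, push Z → (s0, cacbccbc, Z)
  read c, top Z: go to s0, push AXZ → (s0, acbccbc, AXZ)
  read a, top A: go to s0, push BA → (s0, cbccbc, BAXZ)
  read c, top B: go to s1, push XB → (s1, bccbc, XBAXZ)
  read b, top X: go to s1, push ε → (s1, ccbc, BAXZ)
  read c, top B: go to s2, push ε → (s2, cbc, AXZ)
  read c, top A: go to s1, push ε → (s1, bc, XZ)
  read b, top X: go to s1, push ε → (s1, c, Z)
  read c, top Z: go to s2, push ε → (s2, ε, ε)
All input consumed and the stack is empty.

Accept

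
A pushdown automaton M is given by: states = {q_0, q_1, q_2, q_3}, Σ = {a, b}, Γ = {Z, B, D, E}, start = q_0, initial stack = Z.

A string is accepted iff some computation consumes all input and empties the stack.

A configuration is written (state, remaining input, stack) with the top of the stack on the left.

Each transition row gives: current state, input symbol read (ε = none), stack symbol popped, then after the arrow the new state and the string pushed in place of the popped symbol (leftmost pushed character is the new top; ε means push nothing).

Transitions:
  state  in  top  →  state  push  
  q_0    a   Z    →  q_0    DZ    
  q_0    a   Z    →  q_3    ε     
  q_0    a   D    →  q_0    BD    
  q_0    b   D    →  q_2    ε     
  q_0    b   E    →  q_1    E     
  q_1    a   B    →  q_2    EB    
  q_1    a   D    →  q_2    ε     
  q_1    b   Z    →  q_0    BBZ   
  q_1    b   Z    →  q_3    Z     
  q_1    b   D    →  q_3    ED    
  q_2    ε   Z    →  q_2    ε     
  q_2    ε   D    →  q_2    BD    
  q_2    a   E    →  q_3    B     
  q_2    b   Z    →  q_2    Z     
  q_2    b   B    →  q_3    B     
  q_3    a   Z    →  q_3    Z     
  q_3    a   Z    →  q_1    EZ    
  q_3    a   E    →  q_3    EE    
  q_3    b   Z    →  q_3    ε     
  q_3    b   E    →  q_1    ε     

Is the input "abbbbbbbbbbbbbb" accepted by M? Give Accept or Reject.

Accept

One accepting computation: (q_0, abbbbbbbbbbbbbb, Z) ⊢ (q_0, bbbbbbbbbbbbbb, DZ) ⊢ (q_2, bbbbbbbbbbbbb, Z) ⊢ (q_2, bbbbbbbbbbbb, Z) ⊢ (q_2, bbbbbbbbbbb, Z) ⊢ (q_2, bbbbbbbbbb, Z) ⊢ (q_2, bbbbbbbbb, Z) ⊢ (q_2, bbbbbbbb, Z) ⊢ (q_2, bbbbbbb, Z) ⊢ (q_2, bbbbbb, Z) ⊢ (q_2, bbbbb, Z) ⊢ (q_2, bbbb, Z) ⊢ (q_2, bbb, Z) ⊢ (q_2, bb, Z) ⊢ (q_2, b, Z) ⊢ (q_2, ε, Z) ⊢ (q_2, ε, ε)
All input consumed and the stack is empty.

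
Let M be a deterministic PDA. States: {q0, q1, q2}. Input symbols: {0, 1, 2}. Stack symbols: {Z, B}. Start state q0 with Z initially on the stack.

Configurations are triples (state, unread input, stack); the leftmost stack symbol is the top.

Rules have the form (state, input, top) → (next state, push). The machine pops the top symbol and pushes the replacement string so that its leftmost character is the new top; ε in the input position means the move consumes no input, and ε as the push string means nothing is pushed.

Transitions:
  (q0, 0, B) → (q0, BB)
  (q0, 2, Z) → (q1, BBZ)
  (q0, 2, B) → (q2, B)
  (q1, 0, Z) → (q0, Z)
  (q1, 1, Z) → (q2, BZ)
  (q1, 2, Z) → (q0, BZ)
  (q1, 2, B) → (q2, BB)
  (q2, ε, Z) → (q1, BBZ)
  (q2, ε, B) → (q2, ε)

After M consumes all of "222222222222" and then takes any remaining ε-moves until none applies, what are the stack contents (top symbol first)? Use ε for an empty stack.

BBZ

(q0, 222222222222, Z)
  read 2, top Z: go to q1, push BBZ → (q1, 22222222222, BBZ)
  read 2, top B: go to q2, push BB → (q2, 2222222222, BBBZ)
  ε-move, top B: go to q2, push ε → (q2, 2222222222, BBZ)
  ε-move, top B: go to q2, push ε → (q2, 2222222222, BZ)
  ε-move, top B: go to q2, push ε → (q2, 2222222222, Z)
  ε-move, top Z: go to q1, push BBZ → (q1, 2222222222, BBZ)
  read 2, top B: go to q2, push BB → (q2, 222222222, BBBZ)
  ε-move, top B: go to q2, push ε → (q2, 222222222, BBZ)
  ε-move, top B: go to q2, push ε → (q2, 222222222, BZ)
  ε-move, top B: go to q2, push ε → (q2, 222222222, Z)
  ε-move, top Z: go to q1, push BBZ → (q1, 222222222, BBZ)
  read 2, top B: go to q2, push BB → (q2, 22222222, BBBZ)
  ε-move, top B: go to q2, push ε → (q2, 22222222, BBZ)
  ε-move, top B: go to q2, push ε → (q2, 22222222, BZ)
  ε-move, top B: go to q2, push ε → (q2, 22222222, Z)
  ε-move, top Z: go to q1, push BBZ → (q1, 22222222, BBZ)
  read 2, top B: go to q2, push BB → (q2, 2222222, BBBZ)
  ε-move, top B: go to q2, push ε → (q2, 2222222, BBZ)
  ε-move, top B: go to q2, push ε → (q2, 2222222, BZ)
  ε-move, top B: go to q2, push ε → (q2, 2222222, Z)
  ε-move, top Z: go to q1, push BBZ → (q1, 2222222, BBZ)
  read 2, top B: go to q2, push BB → (q2, 222222, BBBZ)
  ε-move, top B: go to q2, push ε → (q2, 222222, BBZ)
  ε-move, top B: go to q2, push ε → (q2, 222222, BZ)
  ε-move, top B: go to q2, push ε → (q2, 222222, Z)
  ε-move, top Z: go to q1, push BBZ → (q1, 222222, BBZ)
  read 2, top B: go to q2, push BB → (q2, 22222, BBBZ)
  ε-move, top B: go to q2, push ε → (q2, 22222, BBZ)
  ε-move, top B: go to q2, push ε → (q2, 22222, BZ)
  ε-move, top B: go to q2, push ε → (q2, 22222, Z)
  ε-move, top Z: go to q1, push BBZ → (q1, 22222, BBZ)
  read 2, top B: go to q2, push BB → (q2, 2222, BBBZ)
  ε-move, top B: go to q2, push ε → (q2, 2222, BBZ)
  ε-move, top B: go to q2, push ε → (q2, 2222, BZ)
  ε-move, top B: go to q2, push ε → (q2, 2222, Z)
  ε-move, top Z: go to q1, push BBZ → (q1, 2222, BBZ)
  read 2, top B: go to q2, push BB → (q2, 222, BBBZ)
  ε-move, top B: go to q2, push ε → (q2, 222, BBZ)
  ε-move, top B: go to q2, push ε → (q2, 222, BZ)
  ε-move, top B: go to q2, push ε → (q2, 222, Z)
  ε-move, top Z: go to q1, push BBZ → (q1, 222, BBZ)
  read 2, top B: go to q2, push BB → (q2, 22, BBBZ)
  ε-move, top B: go to q2, push ε → (q2, 22, BBZ)
  ε-move, top B: go to q2, push ε → (q2, 22, BZ)
  ε-move, top B: go to q2, push ε → (q2, 22, Z)
  ε-move, top Z: go to q1, push BBZ → (q1, 22, BBZ)
  read 2, top B: go to q2, push BB → (q2, 2, BBBZ)
  ε-move, top B: go to q2, push ε → (q2, 2, BBZ)
  ε-move, top B: go to q2, push ε → (q2, 2, BZ)
  ε-move, top B: go to q2, push ε → (q2, 2, Z)
  ε-move, top Z: go to q1, push BBZ → (q1, 2, BBZ)
  read 2, top B: go to q2, push BB → (q2, ε, BBBZ)
  ε-move, top B: go to q2, push ε → (q2, ε, BBZ)
  ε-move, top B: go to q2, push ε → (q2, ε, BZ)
  ε-move, top B: go to q2, push ε → (q2, ε, Z)
  ε-move, top Z: go to q1, push BBZ → (q1, ε, BBZ)
All input consumed in state q1 with stack BBZ.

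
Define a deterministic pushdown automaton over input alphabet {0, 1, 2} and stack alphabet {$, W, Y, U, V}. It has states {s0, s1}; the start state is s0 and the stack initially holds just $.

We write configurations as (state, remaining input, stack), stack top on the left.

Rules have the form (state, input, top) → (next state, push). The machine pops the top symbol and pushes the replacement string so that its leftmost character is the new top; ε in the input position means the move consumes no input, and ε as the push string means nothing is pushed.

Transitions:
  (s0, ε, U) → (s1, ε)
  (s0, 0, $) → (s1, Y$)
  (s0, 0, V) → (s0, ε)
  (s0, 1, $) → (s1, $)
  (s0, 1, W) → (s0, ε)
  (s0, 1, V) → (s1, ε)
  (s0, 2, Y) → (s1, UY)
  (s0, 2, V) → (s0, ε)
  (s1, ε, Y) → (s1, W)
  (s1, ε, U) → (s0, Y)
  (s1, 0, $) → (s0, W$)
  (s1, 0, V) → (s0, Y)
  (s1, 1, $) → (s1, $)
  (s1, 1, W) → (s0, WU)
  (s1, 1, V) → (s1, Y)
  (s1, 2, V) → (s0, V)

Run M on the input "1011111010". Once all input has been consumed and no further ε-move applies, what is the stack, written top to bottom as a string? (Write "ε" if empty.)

W$

(s0, 1011111010, $) ⊢ (s1, 011111010, $) ⊢ (s0, 11111010, W$) ⊢ (s0, 1111010, $) ⊢ (s1, 111010, $) ⊢ (s1, 11010, $) ⊢ (s1, 1010, $) ⊢ (s1, 010, $) ⊢ (s0, 10, W$) ⊢ (s0, 0, $) ⊢ (s1, ε, Y$) ⊢ (s1, ε, W$)
All input consumed in state s1 with stack W$.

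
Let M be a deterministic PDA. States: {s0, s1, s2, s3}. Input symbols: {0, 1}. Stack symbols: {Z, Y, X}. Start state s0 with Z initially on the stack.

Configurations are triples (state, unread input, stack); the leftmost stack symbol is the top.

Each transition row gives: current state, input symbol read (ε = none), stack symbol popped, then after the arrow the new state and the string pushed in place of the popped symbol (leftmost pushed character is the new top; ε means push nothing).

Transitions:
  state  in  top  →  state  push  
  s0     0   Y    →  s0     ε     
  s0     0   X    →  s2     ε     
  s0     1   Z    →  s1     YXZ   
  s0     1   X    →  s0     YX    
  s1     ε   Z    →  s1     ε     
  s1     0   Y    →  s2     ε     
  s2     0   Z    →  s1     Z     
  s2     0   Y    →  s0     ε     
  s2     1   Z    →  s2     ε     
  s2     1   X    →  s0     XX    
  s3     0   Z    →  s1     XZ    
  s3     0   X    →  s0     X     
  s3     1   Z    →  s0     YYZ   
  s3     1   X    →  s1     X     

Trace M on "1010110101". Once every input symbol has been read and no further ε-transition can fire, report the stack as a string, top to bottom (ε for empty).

YXXZ

(s0, 1010110101, Z)
  read 1, top Z: go to s1, push YXZ → (s1, 010110101, YXZ)
  read 0, top Y: go to s2, push ε → (s2, 10110101, XZ)
  read 1, top X: go to s0, push XX → (s0, 0110101, XXZ)
  read 0, top X: go to s2, push ε → (s2, 110101, XZ)
  read 1, top X: go to s0, push XX → (s0, 10101, XXZ)
  read 1, top X: go to s0, push YX → (s0, 0101, YXXZ)
  read 0, top Y: go to s0, push ε → (s0, 101, XXZ)
  read 1, top X: go to s0, push YX → (s0, 01, YXXZ)
  read 0, top Y: go to s0, push ε → (s0, 1, XXZ)
  read 1, top X: go to s0, push YX → (s0, ε, YXXZ)
All input consumed in state s0 with stack YXXZ.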